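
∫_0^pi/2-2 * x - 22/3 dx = -15 + (5 - 3*pi/2)*(pi/6 + 3)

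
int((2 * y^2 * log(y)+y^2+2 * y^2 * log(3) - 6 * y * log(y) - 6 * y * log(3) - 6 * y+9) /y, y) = (y - 3)^2*log(3*y) + C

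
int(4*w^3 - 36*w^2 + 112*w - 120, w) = w^4 - 12*w^3 + 56*w^2 - 120*w + C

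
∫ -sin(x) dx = cos(x) + C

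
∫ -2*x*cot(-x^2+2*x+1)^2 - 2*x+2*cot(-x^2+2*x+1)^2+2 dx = cot((x - 1)^2 - 2) + C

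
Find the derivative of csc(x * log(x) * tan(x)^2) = -(2*x*log(x)*tan(x)^2 + 2*x*log(x) + log(x)*tan(x) + tan(x))*cos(x*log(x)*tan(x)^2)*tan(x)/sin(x*log(x)*tan(x)^2)^2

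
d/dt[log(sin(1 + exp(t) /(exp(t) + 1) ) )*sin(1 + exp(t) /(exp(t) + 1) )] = (log(sin(1 + exp(t)/(exp(t) + 1))) + 1)*exp(t)*cos(1 + exp(t)/(exp(t) + 1))/(exp(2*t) + 2*exp(t) + 1)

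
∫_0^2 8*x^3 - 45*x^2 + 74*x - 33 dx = -6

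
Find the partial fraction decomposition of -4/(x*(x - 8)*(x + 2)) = -1/(5*(x + 2)) - 1/(20*(x - 8)) + 1/(4*x)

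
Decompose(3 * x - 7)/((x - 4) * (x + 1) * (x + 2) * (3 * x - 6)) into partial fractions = 13/(72*(x + 2)) - 2/(9*(x + 1)) + 1/(72*(x - 2)) + 1/(36*(x - 4))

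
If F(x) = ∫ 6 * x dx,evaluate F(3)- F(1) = 24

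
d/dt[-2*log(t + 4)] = -2/(t + 4)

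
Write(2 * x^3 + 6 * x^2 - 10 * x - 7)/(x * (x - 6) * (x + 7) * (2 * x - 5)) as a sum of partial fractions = -42/(95*(2*x - 5)) + 47/(247*(x + 7)) + 83/(78*(x - 6)) - 1/(30*x)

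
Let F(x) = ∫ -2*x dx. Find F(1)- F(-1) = 0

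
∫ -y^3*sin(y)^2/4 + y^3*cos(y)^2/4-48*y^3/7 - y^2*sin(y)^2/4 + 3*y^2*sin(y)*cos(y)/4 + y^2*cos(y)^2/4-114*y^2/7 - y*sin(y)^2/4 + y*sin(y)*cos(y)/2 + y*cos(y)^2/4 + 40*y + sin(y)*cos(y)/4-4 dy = y*(y^2 + y + 1)*sin(2*y)/8 - 2*(2*y - 3)*(3*y^3 + 14*y^2 - 14*y - 14)/7 + C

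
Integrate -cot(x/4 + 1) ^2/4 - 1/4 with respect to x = cot(x/4 + 1) + C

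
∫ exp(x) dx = exp(x) + C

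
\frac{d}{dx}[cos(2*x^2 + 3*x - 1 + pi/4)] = -4*x*sin(2*x^2 + 3*x - 1 + pi/4) - 3*sin(2*x^2 + 3*x - 1 + pi/4)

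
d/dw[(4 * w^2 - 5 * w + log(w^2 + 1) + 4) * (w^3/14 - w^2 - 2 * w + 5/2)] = (20*w^6 - 244*w^5 + 3*w^4*log(w^2 + 1) - 92*w^4 - 28*w^3*log(w^2 + 1) + 176*w^3 - 25*w^2*log(w^2 + 1) - 457*w^2 - 28*w*log(w^2 + 1) + 518*w - 28*log(w^2 + 1) - 287)/(14*w^2 + 14)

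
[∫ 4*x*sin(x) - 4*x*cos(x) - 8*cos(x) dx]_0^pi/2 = -2*pi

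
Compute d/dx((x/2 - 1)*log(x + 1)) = (x*log(x + 1) + x + log(x + 1) - 2)/(2*x + 2)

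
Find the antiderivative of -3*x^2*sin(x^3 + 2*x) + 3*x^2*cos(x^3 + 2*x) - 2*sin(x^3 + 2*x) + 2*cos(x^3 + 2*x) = sin(x*(x^2 + 2)) + cos(x*(x^2 + 2)) + C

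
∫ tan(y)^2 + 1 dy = tan(y) + C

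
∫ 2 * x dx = x^2 + C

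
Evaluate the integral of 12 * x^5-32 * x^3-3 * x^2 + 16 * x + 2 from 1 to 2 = 25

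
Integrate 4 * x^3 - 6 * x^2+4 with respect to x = x^4 - 2*x^3 + 4*x + C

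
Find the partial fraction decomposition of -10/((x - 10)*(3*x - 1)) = 30/(29*(3*x - 1)) - 10/(29*(x - 10))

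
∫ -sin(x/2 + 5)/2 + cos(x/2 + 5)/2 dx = sqrt(2)*sin(x/2 + pi/4 + 5) + C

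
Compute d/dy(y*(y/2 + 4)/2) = y/2 + 2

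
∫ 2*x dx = x^2 + C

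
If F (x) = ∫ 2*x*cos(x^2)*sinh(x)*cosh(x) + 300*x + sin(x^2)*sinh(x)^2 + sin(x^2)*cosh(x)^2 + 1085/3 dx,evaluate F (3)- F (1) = -sin(1)*sinh(2)/2 + sin(9)*sinh(6)/2 + 5770/3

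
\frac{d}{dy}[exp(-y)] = -exp(-y)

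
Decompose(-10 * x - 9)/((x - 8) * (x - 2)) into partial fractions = 29/(6*(x - 2)) - 89/(6*(x - 8))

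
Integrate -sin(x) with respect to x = cos(x) + C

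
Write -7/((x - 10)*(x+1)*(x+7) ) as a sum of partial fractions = -7/(102*(x + 7)) + 7/(66*(x + 1)) - 7/(187*(x - 10))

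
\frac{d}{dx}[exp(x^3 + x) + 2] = 3*x^2*exp(x^3 + x) + exp(x^3 + x)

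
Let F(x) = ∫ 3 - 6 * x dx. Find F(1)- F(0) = 0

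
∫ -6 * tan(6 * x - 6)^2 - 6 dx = -tan(6*x - 6) + C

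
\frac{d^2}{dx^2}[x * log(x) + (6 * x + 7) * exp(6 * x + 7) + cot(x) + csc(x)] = (216*x^2*exp(7)*exp(6*x) + 324*x*exp(7)*exp(6*x) - x/sin(x) + 2*x*cos(x)/sin(x)^3 + 2*x/sin(x)^3 + 1)/x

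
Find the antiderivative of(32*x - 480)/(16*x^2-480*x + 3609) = log(16*(x - 15)^2/9 + 1) + C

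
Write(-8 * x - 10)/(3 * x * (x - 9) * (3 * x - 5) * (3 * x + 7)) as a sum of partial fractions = -13/(1428*(3*x + 7)) + 7/(132*(3*x - 5)) - 41/(10098*(x - 9)) - 2/(189*x)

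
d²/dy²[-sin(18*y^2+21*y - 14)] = 1296*y^2*sin(18*y^2 + 21*y - 14) + 1512*y*sin(18*y^2 + 21*y - 14) + 441*sin(18*y^2 + 21*y - 14) - 36*cos(18*y^2 + 21*y - 14)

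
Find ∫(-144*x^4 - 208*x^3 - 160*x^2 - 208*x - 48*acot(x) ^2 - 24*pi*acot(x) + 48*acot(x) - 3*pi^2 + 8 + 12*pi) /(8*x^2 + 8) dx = -6*x^3 - 13*x^2 - 2*x + (4*acot(x) + pi)^3/32 - 3*(4*acot(x) + pi)^2/16 - 3*acot(x) + C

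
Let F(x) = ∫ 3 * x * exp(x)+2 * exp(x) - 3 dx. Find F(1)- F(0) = -2 + 2*E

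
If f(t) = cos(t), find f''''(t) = cos(t)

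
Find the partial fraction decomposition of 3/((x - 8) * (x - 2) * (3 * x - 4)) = 27/(40*(3*x - 4)) - 1/(4*(x - 2)) + 1/(40*(x - 8))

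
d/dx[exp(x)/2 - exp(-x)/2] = (exp(2*x) + 1)*exp(-x)/2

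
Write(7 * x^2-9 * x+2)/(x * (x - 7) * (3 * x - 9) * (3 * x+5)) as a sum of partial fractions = -82/(455*(3*x + 5)) - 19/(252*(x - 3)) + 47/(364*(x - 7)) + 2/(315*x)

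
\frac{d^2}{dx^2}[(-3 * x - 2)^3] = -162*x - 108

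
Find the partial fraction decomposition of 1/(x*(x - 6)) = 1/(6*(x - 6)) - 1/(6*x)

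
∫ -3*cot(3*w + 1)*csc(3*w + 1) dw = csc(3*w + 1) + C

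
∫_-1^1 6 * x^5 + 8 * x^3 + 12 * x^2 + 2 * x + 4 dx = 16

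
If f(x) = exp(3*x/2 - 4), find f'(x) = 3*exp(3*x/2 - 4)/2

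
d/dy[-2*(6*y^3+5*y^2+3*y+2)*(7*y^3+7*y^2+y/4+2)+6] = -504*y^5 - 770*y^4 - 460*y^3 - 579*y^2/2 - 99*y - 13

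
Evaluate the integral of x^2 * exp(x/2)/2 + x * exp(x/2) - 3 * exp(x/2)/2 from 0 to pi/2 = -1 + (-1 + pi/2)^2*exp(pi/4)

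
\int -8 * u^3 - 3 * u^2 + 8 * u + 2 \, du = -2*u^4 - u^3 + 4*u^2 + 2*u + C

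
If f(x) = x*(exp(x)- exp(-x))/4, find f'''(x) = (x*exp(2*x) + x + 3*exp(2*x) - 3)*exp(-x)/4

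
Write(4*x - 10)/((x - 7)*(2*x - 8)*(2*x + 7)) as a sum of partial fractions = -16/(105*(2*x + 7)) - 1/(15*(x - 4)) + 1/(7*(x - 7))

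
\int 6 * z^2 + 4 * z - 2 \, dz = 2*z^3 + 2*z^2 - 2*z + C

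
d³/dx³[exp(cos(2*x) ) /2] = E*(sin(2*x) + 6*sin(4*x) + sin(6*x))*exp(cos(2*x) - 1)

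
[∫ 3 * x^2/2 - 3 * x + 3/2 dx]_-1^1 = 4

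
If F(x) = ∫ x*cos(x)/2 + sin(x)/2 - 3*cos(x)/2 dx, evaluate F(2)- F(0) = -sin(2)/2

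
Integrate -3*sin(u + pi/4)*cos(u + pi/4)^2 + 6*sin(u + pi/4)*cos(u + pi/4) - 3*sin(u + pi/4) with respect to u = (cos(u + pi/4) - 1)^3 + C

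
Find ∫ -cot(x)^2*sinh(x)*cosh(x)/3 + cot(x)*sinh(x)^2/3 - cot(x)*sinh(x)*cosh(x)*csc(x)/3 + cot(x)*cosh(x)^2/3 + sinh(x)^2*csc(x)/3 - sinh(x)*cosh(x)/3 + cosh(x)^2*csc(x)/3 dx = (cot(x) + csc(x))*sinh(2*x)/6 + C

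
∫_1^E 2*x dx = -1 + exp(2)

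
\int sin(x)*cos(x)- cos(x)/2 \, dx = (sin(x) - 1)*sin(x)/2 + C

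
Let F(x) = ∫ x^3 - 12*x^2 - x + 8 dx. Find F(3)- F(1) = -72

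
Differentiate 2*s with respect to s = 2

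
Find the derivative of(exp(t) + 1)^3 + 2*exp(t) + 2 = 3*exp(3*t) + 6*exp(2*t) + 5*exp(t)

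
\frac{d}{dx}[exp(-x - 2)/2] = -exp(-x - 2)/2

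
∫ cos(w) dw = sin(w) + C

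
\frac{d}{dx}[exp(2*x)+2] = 2*exp(2*x)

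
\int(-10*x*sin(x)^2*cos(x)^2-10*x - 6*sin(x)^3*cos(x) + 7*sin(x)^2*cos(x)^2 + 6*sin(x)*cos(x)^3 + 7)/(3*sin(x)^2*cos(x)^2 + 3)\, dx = -5*x^2/3 + 7*x/3 + log(9/8 - cos(4*x)/8) + C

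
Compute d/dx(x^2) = 2*x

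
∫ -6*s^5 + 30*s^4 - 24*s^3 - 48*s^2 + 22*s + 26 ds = -s^6 + 6*s^5 - 6*s^4 - 16*s^3 + 11*s^2 + 26*s + C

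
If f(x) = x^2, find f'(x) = 2*x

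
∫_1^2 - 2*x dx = -3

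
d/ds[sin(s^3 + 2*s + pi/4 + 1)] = 3*s^2*cos(s^3 + 2*s + pi/4 + 1) + 2*cos(s^3 + 2*s + pi/4 + 1)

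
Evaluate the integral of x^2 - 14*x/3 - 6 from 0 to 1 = -8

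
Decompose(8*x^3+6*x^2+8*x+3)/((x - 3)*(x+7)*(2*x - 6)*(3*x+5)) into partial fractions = -829/(6272*(3*x + 5)) + 2503/(3200*(x + 7)) + 5833/(9800*(x - 3)) + 297/(280*(x - 3)^2)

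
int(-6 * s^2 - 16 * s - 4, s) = -2*s^3 - 8*s^2 - 4*s + C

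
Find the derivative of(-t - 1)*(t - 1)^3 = -4*t^3 + 6*t^2 - 2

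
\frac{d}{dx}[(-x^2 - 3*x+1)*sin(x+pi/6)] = -x^2*cos(x + pi/6) - 2*x*sin(x + pi/6) - 3*x*cos(x + pi/6) - 3*sin(x + pi/6) + cos(x + pi/6)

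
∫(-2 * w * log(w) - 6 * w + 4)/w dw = -2*(w - 2)*(log(w) + 2) + C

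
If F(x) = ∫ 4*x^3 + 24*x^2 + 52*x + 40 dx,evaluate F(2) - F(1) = 189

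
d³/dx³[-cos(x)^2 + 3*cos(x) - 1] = (3 - 8*cos(x))*sin(x)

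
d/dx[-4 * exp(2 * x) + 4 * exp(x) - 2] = -8*exp(2*x) + 4*exp(x)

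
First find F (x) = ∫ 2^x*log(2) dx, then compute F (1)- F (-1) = 3/2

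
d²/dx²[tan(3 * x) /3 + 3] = 6*sin(3*x)/cos(3*x)^3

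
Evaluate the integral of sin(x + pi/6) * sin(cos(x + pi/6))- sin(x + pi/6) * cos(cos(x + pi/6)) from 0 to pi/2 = sqrt(2)*(-sin((pi + 2*sqrt(3))/4) + cos((2 + pi)/4))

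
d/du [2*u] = 2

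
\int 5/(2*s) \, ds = 5*log(s)/2 + C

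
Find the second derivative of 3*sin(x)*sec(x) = 6*sin(x)/cos(x)^3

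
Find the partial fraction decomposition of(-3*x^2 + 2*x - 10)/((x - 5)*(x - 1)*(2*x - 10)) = -11/(32*(x - 1)) - 37/(32*(x - 5)) - 75/(8*(x - 5)^2)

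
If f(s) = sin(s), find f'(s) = cos(s)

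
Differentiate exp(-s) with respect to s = -exp(-s)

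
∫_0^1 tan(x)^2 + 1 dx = tan(1)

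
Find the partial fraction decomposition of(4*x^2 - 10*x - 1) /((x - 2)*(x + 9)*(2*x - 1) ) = 20/(57*(2*x - 1)) + 413/(209*(x + 9)) - 5/(33*(x - 2))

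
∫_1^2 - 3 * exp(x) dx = -3*exp(2) + 3*E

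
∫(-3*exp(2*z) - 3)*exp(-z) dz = -6*sinh(z) + C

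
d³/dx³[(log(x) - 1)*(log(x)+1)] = (4*log(x) - 6)/x^3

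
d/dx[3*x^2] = 6*x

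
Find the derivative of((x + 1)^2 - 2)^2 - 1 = 4*x^3 + 12*x^2 + 4*x - 4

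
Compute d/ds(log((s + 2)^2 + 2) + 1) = (2*s + 4)/(s^2 + 4*s + 6)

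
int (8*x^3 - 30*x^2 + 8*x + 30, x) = 2*x^4 - 10*x^3 + 4*x^2 + 30*x + C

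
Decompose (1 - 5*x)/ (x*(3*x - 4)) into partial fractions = -17/(4*(3*x - 4)) - 1/(4*x)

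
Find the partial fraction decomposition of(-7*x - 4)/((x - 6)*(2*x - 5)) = 43/(7*(2*x - 5)) - 46/(7*(x - 6))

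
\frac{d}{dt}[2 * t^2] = 4*t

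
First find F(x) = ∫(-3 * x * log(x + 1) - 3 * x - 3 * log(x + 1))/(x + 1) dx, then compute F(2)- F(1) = -6*log(3) + 3*log(2)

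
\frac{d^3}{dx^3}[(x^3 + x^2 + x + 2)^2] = 120*x^3 + 120*x^2 + 72*x + 36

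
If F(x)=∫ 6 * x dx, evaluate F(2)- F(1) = 9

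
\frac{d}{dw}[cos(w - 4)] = -sin(w - 4)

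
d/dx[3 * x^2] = 6*x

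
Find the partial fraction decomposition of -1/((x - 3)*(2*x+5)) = 2/(11*(2*x + 5)) - 1/(11*(x - 3))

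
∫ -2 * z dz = -z^2 + C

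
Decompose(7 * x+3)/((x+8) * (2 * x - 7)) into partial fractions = 55/(23*(2*x - 7)) + 53/(23*(x + 8))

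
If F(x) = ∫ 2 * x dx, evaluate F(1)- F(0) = 1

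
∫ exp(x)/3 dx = exp(x)/3 + C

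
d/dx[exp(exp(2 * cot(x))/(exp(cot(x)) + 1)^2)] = -2*exp(2/tan(x) + exp(2/tan(x))/(exp(2/tan(x)) + 2*exp(1/tan(x)) + 1))/((exp(1/tan(x)) + 1)^3*sin(x)^2)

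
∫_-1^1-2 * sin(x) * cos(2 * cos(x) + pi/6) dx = 0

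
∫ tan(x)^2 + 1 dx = tan(x) + C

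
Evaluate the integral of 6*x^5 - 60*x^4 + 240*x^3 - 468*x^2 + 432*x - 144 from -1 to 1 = -624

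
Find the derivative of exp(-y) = -exp(-y)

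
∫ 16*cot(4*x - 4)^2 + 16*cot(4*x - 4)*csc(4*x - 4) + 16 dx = -4*cot(4*x - 4) - 4*csc(4*x - 4) + C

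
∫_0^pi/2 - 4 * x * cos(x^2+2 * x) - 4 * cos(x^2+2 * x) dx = 2*sin(pi^2/4)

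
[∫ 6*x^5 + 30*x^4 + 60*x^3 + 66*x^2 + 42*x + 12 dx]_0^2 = 780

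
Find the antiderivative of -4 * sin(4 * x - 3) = cos(4*x - 3) + C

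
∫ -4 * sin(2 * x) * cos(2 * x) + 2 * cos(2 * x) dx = (1 - sin(2*x))*sin(2*x) + C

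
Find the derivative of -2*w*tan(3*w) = -6*w/cos(3*w)^2 - 2*tan(3*w)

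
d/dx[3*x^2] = 6*x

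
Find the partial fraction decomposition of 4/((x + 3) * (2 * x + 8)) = -2/(x + 4) + 2/(x + 3)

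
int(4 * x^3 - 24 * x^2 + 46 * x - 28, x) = x^4 - 8*x^3 + 23*x^2 - 28*x + C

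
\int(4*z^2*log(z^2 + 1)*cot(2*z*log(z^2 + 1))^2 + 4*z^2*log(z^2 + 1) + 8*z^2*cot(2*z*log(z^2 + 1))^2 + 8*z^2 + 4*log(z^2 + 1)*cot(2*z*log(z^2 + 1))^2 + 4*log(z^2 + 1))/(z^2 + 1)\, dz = -2*cot(2*z*log(z^2 + 1)) + C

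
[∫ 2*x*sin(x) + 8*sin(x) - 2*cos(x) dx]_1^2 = -12*cos(2) + 10*cos(1)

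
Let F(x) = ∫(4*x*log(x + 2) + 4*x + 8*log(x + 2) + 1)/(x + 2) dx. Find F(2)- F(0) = 17*log(2)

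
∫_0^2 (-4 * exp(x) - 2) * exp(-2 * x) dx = -9 + (exp(-2) + 2)^2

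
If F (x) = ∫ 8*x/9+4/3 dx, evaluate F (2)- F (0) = 40/9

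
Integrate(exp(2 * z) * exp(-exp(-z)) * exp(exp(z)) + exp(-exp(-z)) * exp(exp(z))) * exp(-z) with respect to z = exp(2*sinh(z)) + C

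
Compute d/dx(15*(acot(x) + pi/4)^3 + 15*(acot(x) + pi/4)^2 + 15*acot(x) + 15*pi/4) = (-720*acot(x)^2 - 360*pi*acot(x) - 480*acot(x) - 45*pi^2 - 120*pi - 240)/(16*x^2 + 16)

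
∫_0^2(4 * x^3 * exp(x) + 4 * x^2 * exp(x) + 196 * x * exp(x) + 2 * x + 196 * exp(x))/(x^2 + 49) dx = log(53/49) + 8*exp(2)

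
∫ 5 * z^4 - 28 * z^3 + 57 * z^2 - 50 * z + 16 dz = z^5 - 7*z^4 + 19*z^3 - 25*z^2 + 16*z + C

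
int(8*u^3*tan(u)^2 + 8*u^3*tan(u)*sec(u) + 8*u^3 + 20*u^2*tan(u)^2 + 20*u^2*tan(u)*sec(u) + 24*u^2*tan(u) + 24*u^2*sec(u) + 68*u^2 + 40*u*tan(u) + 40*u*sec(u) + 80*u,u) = 4*u^2*(2*u + 5)*(tan(u) + sec(u) + 2) + C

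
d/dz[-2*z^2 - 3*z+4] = -4*z - 3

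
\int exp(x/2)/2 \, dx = exp(x/2) + C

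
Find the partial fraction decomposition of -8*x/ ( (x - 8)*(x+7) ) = -56/(15*(x + 7)) - 64/(15*(x - 8))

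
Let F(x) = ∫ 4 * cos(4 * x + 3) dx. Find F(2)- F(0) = sin(11) - sin(3)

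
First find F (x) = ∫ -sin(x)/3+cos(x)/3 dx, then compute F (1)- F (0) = -1/3 + cos(1)/3 + sin(1)/3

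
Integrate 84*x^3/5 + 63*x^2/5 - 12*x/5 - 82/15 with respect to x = 21*x^4/5 + 21*x^3/5 - 6*x^2/5 - 82*x/15 + C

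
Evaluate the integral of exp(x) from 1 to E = -E + exp(E)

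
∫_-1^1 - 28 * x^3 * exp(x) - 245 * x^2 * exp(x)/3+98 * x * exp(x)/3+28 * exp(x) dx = -7*exp(-1)/3 + 7*E/3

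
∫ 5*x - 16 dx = 5*x^2/2 - 16*x + C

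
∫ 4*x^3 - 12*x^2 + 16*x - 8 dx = x^4 - 4*x^3 + 8*x^2 - 8*x + C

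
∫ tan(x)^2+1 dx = tan(x) + C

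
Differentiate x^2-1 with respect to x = 2*x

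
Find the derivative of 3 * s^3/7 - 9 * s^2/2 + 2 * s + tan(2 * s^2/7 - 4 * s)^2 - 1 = 9*s^2/7 + 8*s*tan(2*s^2/7 - 4*s)^3/7 + 8*s*tan(2*s^2/7 - 4*s)/7 - 9*s - 8*tan(2*s^2/7 - 4*s)^3 - 8*tan(2*s^2/7 - 4*s) + 2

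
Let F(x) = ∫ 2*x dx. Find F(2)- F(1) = 3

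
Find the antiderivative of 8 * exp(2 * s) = 4*exp(2*s) + C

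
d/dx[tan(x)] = cos(x)^(-2)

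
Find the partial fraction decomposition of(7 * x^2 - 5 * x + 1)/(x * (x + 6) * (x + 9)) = 613/(27*(x + 9)) - 283/(18*(x + 6)) + 1/(54*x)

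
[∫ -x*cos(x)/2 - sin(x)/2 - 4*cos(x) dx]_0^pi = 0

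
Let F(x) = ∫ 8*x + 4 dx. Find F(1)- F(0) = 8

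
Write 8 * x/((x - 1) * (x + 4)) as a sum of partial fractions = 32/(5*(x + 4)) + 8/(5*(x - 1))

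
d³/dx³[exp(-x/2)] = -exp(-x/2)/8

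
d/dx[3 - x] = -1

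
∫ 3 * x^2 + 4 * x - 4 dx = x^3 + 2*x^2 - 4*x + C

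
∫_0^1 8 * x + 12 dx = 16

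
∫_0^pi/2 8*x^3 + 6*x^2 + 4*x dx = -4 + (1 + (1 + pi/2)^2)*(-pi + 2 + pi^2/2)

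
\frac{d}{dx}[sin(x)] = cos(x)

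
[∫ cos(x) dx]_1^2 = -sin(1) + sin(2)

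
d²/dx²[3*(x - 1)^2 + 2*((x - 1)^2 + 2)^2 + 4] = 24*x^2 - 48*x + 46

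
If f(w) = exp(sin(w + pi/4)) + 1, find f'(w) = exp(sin(w + pi/4))*cos(w + pi/4)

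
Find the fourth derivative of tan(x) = 24*tan(x)^5 + 40*tan(x)^3 + 16*tan(x)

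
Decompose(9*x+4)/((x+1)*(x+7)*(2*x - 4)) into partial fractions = -59/(108*(x + 7)) + 5/(36*(x + 1)) + 11/(27*(x - 2))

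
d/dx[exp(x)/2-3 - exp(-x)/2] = (exp(2*x) + 1)*exp(-x)/2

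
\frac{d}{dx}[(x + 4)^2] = 2*x + 8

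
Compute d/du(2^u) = 2^u*log(2)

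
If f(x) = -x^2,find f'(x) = -2*x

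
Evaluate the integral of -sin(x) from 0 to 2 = -1 + cos(2)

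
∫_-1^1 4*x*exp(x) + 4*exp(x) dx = 4*exp(-1) + 4*E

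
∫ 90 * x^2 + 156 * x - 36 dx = 30*x^3 + 78*x^2 - 36*x + C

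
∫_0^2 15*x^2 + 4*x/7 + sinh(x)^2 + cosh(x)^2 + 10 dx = sinh(4)/2 + 428/7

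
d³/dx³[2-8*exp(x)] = -8*exp(x)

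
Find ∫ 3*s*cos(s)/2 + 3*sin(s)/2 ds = 3*s*sin(s)/2 + C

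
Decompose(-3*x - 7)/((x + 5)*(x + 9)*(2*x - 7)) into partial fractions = -14/(85*(2*x - 7)) + 1/(5*(x + 9)) - 2/(17*(x + 5))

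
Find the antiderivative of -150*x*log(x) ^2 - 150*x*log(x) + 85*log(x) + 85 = 5*x*(-15*x*log(x) + 17)*log(x) + C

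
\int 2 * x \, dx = x^2 + C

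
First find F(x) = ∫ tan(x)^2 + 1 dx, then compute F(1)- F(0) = tan(1)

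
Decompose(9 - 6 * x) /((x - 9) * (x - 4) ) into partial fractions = 3/(x - 4) - 9/(x - 9)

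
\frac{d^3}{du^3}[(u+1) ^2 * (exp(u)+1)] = u^2*exp(u) + 8*u*exp(u) + 13*exp(u)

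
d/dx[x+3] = 1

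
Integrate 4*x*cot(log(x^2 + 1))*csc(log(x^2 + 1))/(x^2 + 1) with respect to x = -2*csc(log(x^2 + 1)) + C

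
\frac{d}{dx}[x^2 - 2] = 2*x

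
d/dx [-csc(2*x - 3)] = 2*cot(2*x - 3)*csc(2*x - 3)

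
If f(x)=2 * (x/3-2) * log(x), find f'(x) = (2*x*log(x) + 2*x - 12)/(3*x)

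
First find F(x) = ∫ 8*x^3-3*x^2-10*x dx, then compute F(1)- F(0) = -4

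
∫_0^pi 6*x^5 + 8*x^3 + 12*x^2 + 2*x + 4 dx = -4 + (2 + pi + pi^3)^2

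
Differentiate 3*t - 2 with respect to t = 3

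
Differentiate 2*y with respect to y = 2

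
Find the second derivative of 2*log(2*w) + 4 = -2/w^2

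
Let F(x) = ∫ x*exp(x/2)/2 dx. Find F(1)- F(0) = 2 - exp(1/2)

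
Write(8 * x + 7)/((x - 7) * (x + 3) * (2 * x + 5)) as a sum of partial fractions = 52/(19*(2*x + 5)) - 17/(10*(x + 3)) + 63/(190*(x - 7))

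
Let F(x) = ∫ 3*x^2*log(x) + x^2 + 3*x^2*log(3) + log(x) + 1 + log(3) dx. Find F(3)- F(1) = 58*log(3)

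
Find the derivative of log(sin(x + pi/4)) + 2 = 1/tan(x + pi/4)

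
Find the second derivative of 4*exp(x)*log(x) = (4*x^2*exp(x)*log(x) + 8*x*exp(x) - 4*exp(x))/x^2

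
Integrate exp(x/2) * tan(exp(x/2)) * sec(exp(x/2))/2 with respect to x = sec(exp(x/2)) + C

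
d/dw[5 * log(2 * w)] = 5/w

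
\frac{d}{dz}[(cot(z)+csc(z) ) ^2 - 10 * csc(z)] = 2*(1 + 5*cos(z)/sin(z) - 2*cos(z)/sin(z)^2 - 2/sin(z)^2)/sin(z)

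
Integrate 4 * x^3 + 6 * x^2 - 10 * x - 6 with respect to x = x^4 + 2*x^3 - 5*x^2 - 6*x + C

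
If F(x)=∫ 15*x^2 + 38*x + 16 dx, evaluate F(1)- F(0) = 40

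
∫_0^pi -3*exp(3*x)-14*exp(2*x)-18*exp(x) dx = -(2 + exp(pi))^3 - (2 + exp(pi))^2 - 2*exp(pi) + 38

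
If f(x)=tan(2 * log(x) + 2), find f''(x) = (8*tan(2*log(x) + 2)^3 - 2*tan(2*log(x) + 2)^2 + 8*tan(2*log(x) + 2) - 2)/x^2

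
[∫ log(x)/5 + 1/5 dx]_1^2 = 2*log(2)/5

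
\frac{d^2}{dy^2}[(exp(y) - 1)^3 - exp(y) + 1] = 9*exp(3*y) - 12*exp(2*y) + 2*exp(y)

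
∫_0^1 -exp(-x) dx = -1 + exp(-1)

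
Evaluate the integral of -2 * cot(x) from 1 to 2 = 2*log(sin(1)) - 2*log(sin(2))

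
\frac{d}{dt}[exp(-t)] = -exp(-t)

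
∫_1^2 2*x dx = 3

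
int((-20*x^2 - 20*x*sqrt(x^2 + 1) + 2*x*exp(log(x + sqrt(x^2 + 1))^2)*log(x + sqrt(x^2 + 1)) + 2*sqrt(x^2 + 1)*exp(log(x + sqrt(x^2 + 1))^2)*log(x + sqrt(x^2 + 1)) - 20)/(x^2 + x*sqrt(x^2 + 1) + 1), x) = -20*x + exp(log(x + sqrt(x^2 + 1))^2) + C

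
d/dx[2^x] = 2^x*log(2)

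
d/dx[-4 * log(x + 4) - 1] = -4/(x + 4)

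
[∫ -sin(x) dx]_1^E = cos(E) - cos(1)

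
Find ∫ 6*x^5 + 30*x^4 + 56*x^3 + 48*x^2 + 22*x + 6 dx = x^6 + 6*x^5 + 14*x^4 + 16*x^3 + 11*x^2 + 6*x + C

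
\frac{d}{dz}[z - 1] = 1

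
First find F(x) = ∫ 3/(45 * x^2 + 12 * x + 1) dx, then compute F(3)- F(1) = -acot(47) + acot(17)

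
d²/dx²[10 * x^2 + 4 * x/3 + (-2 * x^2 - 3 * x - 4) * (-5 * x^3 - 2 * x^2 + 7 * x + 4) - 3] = 200*x^3 + 228*x^2 + 72*x - 22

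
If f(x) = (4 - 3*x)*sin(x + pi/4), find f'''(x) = 3*x*cos(x + pi/4) + 9*sin(x + pi/4) - 4*cos(x + pi/4)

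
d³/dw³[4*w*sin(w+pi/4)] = -4*w*cos(w + pi/4) - 12*sin(w + pi/4)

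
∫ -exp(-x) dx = exp(-x) + C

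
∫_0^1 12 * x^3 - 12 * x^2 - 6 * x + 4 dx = 0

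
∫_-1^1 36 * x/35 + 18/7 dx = 36/7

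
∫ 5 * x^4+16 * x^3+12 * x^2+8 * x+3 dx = x^5 + 4*x^4 + 4*x^3 + 4*x^2 + 3*x + C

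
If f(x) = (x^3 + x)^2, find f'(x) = 6*x^5 + 8*x^3 + 2*x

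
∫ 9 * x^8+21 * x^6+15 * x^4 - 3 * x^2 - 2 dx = x^9 + 3*x^7 + 3*x^5 - x^3 - 2*x + C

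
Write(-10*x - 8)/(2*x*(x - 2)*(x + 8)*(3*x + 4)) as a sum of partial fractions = 9/(100*(3*x + 4)) - 9/(400*(x + 8)) - 7/(100*(x - 2)) + 1/(16*x)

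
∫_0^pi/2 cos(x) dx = 1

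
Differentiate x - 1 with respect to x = 1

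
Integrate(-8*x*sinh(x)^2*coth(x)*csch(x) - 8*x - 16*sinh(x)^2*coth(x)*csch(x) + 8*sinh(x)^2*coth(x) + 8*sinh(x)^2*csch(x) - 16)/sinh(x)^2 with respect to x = (8*x + 16)*(coth(x) + csch(x)) + C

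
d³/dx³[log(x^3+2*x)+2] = (6*x^6 - 12*x^4 + 24*x^2 + 16)/(x^9 + 6*x^7 + 12*x^5 + 8*x^3)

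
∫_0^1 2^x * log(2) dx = 1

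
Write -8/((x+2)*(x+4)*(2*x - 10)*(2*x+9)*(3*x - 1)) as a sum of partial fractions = 162/(18473*(3*x - 1)) - 64/(2755*(2*x + 9)) + 2/(117*(x + 4)) - 2/(245*(x + 2)) - 2/(8379*(x - 5))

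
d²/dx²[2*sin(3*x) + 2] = -18*sin(3*x)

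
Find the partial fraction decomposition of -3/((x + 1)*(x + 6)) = 3/(5*(x + 6)) - 3/(5*(x + 1))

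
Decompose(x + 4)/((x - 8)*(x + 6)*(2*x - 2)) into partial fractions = -1/(98*(x + 6)) - 5/(98*(x - 1)) + 3/(49*(x - 8))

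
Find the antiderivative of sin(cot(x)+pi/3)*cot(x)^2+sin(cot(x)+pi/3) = cos(cot(x) + pi/3) + C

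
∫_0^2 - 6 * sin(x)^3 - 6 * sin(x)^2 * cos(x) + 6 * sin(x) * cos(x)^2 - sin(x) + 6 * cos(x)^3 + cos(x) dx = -3 + cos(2) + 2*(cos(2) + sin(2))^3 + sin(2)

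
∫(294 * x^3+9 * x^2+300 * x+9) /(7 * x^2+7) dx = 21*x^2 + 9*x/7 + 3*log(x^2 + 1)/7 + C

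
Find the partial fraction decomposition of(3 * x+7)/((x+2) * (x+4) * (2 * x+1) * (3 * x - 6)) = -44/(315*(2*x + 1)) + 5/(252*(x + 4)) + 1/(72*(x + 2)) + 13/(360*(x - 2))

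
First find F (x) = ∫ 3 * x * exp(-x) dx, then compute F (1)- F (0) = 3 - 6*exp(-1)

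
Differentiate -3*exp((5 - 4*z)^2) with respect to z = -96*z*exp(16*z^2 - 40*z + 25) + 120*exp(16*z^2 - 40*z + 25)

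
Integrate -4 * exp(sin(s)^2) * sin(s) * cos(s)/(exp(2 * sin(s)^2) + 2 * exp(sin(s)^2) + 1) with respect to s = -(4*exp(sin(s)^2) + 2)/(exp(sin(s)^2) + 1) + C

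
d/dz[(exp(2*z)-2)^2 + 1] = 4*exp(4*z) - 8*exp(2*z)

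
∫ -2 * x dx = -x^2 + C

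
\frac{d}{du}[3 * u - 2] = 3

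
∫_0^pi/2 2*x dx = pi^2/4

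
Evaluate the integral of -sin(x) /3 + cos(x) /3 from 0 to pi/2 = 0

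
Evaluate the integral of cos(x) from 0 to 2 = sin(2)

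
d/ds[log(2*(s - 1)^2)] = 2/(s - 1)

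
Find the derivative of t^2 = 2*t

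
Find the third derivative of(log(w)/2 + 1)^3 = (3*log(w)^2 + 3*log(w) - 3)/(4*w^3)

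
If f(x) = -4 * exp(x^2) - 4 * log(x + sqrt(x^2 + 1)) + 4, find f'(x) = (-8*x^3*exp(x^2) - 8*x^2*sqrt(x^2 + 1)*exp(x^2) - 8*x*exp(x^2) - 4*x - 4*sqrt(x^2 + 1))/(x^2 + x*sqrt(x^2 + 1) + 1)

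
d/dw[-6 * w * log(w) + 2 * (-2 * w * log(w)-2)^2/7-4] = 16*w*log(w)^2/7 + 16*w*log(w)/7 - 26*log(w)/7 - 26/7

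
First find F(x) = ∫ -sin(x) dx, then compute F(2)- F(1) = -cos(1) + cos(2)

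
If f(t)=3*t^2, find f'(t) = 6*t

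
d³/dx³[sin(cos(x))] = (sin(x)^2*cos(cos(x)) - 3*sin(cos(x))*cos(x) + cos(cos(x)))*sin(x)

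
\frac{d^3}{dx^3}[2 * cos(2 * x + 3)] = 16*sin(2*x + 3)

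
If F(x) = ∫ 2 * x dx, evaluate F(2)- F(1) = 3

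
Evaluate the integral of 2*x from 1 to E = -1 + exp(2)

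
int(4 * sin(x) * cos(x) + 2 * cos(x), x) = 2*(sin(x) + 1)*sin(x) + C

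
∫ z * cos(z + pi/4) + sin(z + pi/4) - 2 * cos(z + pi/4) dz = (z - 2)*sin(z + pi/4) + C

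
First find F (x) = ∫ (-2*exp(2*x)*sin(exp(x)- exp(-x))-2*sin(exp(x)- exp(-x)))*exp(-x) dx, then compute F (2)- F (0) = -2 + 2*cos(-exp(2) + exp(-2))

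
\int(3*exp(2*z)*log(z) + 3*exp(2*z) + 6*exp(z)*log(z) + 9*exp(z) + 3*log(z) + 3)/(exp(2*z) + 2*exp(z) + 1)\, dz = 3*((z*log(z) + 1)*(exp(z) + 1) + exp(z))/(exp(z) + 1) + C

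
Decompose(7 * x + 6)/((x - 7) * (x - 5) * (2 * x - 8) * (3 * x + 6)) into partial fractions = 2/(567*(x + 2)) + 17/(54*(x - 4)) - 41/(84*(x - 5)) + 55/(324*(x - 7))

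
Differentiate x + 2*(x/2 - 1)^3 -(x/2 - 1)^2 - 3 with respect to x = 3*x^2/4 - 7*x/2 + 5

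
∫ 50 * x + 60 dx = 25*x^2 + 60*x + C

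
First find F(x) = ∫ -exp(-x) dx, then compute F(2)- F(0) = -1 + exp(-2)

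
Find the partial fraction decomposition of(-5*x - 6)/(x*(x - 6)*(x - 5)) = 31/(5*(x - 5)) - 6/(x - 6) - 1/(5*x)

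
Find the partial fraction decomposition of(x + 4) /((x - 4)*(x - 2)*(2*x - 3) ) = 22/(5*(2*x - 3)) - 3/(x - 2) + 4/(5*(x - 4))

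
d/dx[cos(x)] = -sin(x)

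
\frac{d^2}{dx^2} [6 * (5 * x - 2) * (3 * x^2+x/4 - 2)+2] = 540*x - 57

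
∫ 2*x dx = x^2 + C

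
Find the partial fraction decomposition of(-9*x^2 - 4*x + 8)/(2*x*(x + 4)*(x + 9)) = -137/(18*(x + 9)) + 3/(x + 4) + 1/(9*x)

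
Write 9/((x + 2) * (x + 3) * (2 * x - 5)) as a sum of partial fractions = 4/(11*(2*x - 5)) + 9/(11*(x + 3)) - 1/(x + 2)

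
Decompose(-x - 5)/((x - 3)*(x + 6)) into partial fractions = -1/(9*(x + 6)) - 8/(9*(x - 3))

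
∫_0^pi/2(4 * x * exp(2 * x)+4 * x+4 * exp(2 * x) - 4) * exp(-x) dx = 2*pi*(-exp(-pi/2) + exp(pi/2))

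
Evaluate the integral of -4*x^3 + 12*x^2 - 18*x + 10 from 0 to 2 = 0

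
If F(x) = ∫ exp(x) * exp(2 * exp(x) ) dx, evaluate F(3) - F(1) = -exp(2*E)/2 + exp(2*exp(3))/2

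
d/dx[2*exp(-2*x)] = -4*exp(-2*x)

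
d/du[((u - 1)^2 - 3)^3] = 6*u^5 - 30*u^4 + 24*u^3 + 48*u^2 - 24*u - 24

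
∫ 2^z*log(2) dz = 2^z + C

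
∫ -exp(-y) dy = exp(-y) + C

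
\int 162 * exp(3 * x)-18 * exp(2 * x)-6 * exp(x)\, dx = (54*exp(2*x) - 9*exp(x) - 6)*exp(x) + C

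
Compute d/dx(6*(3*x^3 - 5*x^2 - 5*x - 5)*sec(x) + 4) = 6*(3*x^3*sin(x)/cos(x) - 5*x^2*sin(x)/cos(x) + 9*x^2 - 5*x*sin(x)/cos(x) - 10*x - 5*sin(x)/cos(x) - 5)/cos(x)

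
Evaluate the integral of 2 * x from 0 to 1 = 1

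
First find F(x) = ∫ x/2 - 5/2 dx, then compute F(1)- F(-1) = -5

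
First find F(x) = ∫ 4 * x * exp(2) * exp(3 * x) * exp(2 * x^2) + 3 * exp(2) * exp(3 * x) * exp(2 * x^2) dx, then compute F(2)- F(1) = -exp(7) + exp(16)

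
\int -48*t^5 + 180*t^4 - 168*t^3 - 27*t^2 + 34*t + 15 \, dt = -8*t^6 + 36*t^5 - 42*t^4 - 9*t^3 + 17*t^2 + 15*t + C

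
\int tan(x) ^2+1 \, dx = tan(x) + C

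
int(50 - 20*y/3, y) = -10*y^2/3 + 50*y + C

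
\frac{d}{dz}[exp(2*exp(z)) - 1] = 2*exp(z + 2*exp(z))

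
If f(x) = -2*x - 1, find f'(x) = -2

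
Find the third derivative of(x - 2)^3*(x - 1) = 24*x - 42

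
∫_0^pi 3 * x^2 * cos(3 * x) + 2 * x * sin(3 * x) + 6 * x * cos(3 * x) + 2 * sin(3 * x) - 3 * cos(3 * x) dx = 0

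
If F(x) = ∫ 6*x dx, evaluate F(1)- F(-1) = 0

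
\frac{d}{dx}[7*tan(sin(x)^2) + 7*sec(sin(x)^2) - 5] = 14*sin(x)*cos(x)*tan(sin(x)^2)*sec(sin(x)^2) + 7*sin(2*x)*tan(cos(2*x)/2 - 1/2)^2 + 7*sin(2*x)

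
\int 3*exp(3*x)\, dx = exp(3*x) + C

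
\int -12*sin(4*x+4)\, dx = 3*cos(4*x + 4) + C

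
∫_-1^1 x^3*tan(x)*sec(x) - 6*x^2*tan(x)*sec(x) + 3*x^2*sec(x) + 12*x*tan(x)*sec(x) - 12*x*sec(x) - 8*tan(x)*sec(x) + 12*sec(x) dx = 26*sec(1)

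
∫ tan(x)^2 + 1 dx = tan(x) + C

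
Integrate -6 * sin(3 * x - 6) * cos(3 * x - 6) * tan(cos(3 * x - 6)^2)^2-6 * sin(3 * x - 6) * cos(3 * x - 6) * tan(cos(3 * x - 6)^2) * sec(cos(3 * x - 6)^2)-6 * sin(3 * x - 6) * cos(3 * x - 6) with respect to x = tan(cos(3*x - 6)^2) + sec(cos(3*x - 6)^2) + C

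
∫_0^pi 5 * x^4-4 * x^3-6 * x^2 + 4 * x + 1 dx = 1 + (-1 + pi)^3*(1 + pi)^2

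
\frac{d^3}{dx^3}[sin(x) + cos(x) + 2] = sin(x) - cos(x)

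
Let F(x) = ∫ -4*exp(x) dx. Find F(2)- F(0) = 4 - 4*exp(2)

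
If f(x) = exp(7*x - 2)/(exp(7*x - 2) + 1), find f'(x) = 7*exp(7*x - 2)/(exp(-4)*exp(14*x) + 2*exp(-2)*exp(7*x) + 1)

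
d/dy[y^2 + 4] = 2*y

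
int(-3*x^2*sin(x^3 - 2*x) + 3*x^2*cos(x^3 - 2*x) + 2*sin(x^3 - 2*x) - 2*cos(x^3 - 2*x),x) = sin(x*(x^2 - 2)) + cos(x*(x^2 - 2)) + C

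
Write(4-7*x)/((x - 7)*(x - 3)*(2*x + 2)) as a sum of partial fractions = 11/(64*(x + 1)) + 17/(32*(x - 3)) - 45/(64*(x - 7))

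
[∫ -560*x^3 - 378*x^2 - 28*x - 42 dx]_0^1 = -322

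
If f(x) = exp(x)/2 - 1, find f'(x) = exp(x)/2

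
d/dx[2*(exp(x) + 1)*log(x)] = (2*x*exp(x)*log(x) + 2*exp(x) + 2)/x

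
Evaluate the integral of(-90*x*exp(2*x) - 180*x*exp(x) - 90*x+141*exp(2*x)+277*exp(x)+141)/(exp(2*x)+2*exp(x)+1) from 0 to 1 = -5*E/(1 + E) + 197/2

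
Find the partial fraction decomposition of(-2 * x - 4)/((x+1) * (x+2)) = -2/(x + 1)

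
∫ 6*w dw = 3*w^2 + C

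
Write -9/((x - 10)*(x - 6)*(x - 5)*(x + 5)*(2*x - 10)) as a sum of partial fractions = -3/(11000*(x + 5)) - 99/(1000*(x - 5)) - 9/(100*(x - 5)^2) + 9/(88*(x - 6)) - 3/(1000*(x - 10))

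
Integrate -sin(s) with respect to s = cos(s) + C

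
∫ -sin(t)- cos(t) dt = -sin(t) + cos(t) + C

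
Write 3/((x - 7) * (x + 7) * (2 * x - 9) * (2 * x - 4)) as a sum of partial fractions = -12/(575*(2*x - 9)) - 1/(1932*(x + 7)) + 1/(150*(x - 2)) + 3/(700*(x - 7))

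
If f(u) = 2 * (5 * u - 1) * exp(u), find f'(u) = 10*u*exp(u) + 8*exp(u)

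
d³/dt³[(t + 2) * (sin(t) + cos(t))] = t*sin(t) - t*cos(t) - sin(t) - 5*cos(t)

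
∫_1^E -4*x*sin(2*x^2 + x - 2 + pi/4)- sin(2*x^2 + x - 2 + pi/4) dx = cos(-2 + pi/4 + E + 2*exp(2)) - cos(pi/4 + 1)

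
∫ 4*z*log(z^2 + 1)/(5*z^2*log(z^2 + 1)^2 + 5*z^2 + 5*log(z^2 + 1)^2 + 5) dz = log(log(z^2 + 1)^2 + 1)/5 + C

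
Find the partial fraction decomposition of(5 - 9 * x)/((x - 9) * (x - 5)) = 10/(x - 5) - 19/(x - 9)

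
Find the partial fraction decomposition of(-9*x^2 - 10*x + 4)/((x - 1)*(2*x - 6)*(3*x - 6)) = -5/(4*(x - 1)) + 26/(3*(x - 2)) - 107/(12*(x - 3))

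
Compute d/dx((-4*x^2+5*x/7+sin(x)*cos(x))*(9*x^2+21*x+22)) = -144*x^3 + 9*x^2*cos(2*x) - 1629*x^2/7 + 9*x*sin(2*x) + 21*x*cos(2*x) - 146*x + 21*sin(2*x)/2 + 22*cos(2*x) + 110/7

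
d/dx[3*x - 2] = 3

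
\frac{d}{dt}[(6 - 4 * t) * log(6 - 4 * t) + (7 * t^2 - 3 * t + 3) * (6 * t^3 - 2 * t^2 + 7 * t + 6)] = 210*t^4 - 128*t^3 + 219*t^2 + 30*t - 4*log(3 - 2*t) - 4*log(2) - 1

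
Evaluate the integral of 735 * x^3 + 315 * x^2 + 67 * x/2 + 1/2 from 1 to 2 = 3542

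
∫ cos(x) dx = sin(x) + C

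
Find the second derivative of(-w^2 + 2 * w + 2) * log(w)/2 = (-2*w^2*log(w) - 3*w^2 + 2*w - 2)/(2*w^2)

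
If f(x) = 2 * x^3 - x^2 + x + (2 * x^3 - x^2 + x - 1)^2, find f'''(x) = 480*x^3 - 240*x^2 + 120*x - 24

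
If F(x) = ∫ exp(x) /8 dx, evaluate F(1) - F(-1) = -exp(-1)/8 + E/8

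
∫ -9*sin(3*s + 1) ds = 3*cos(3*s + 1) + C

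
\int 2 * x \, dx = x^2 + C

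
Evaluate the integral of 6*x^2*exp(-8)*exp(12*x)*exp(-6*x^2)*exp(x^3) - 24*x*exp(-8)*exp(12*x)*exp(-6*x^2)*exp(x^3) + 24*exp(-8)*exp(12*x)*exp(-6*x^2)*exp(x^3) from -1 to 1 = -2*exp(-27) + 2*exp(-1)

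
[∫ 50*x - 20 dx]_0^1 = 5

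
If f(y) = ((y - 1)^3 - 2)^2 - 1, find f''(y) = 30*y^4 - 120*y^3 + 180*y^2 - 144*y + 54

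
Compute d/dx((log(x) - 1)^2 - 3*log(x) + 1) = (2*log(x) - 5)/x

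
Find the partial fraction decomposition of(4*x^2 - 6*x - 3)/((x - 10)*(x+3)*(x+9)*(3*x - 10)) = -579/(14060*(3*x - 10)) - 125/(1406*(x + 9)) + 17/(494*(x + 3)) + 337/(4940*(x - 10))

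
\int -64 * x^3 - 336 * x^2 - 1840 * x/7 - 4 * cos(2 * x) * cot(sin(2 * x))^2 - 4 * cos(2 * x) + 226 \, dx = -16*x^4 - 112*x^3 - 920*x^2/7 + 226*x + 2*cot(sin(2*x)) + C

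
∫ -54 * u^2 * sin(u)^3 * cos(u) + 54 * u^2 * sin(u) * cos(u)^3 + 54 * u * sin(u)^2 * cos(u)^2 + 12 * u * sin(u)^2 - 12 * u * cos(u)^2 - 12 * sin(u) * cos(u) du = 3*u*(9*u*(1 - cos(4*u)) - 16*sin(2*u))/8 + C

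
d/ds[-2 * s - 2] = -2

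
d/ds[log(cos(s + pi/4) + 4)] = -sin(s + pi/4)/(cos(s + pi/4) + 4)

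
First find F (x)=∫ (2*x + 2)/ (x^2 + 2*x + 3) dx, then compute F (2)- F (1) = -log(6) + log(11)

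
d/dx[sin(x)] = cos(x)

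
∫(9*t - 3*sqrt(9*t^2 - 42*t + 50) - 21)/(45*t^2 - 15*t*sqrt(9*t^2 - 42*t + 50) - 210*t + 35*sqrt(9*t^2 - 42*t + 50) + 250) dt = log(-3*t + sqrt((3*t - 7)^2 + 1) + 7)/5 + C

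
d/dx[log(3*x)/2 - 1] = 1/(2*x)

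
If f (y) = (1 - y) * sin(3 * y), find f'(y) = -3*y*cos(3*y) - sin(3*y) + 3*cos(3*y)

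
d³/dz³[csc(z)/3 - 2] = (1/3 - 2/sin(z)^2)*cos(z)/sin(z)^2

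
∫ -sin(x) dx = cos(x) + C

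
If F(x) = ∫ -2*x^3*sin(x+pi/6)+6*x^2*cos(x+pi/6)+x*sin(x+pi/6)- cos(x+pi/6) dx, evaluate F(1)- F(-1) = sqrt(3)*cos(1)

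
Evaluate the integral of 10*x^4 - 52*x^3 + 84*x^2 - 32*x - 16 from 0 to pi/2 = -16 + (-2 + pi/2)^3*(-2 - pi/2 + pi^2/2)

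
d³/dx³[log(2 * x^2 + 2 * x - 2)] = (4*x^3 + 6*x^2 + 18*x + 8)/(x^6 + 3*x^5 - 5*x^3 + 3*x - 1)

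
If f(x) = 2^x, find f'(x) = 2^x*log(2)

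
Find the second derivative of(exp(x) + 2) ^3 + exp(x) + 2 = 9*exp(3*x) + 24*exp(2*x) + 13*exp(x)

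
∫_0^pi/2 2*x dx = pi^2/4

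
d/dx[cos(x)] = -sin(x)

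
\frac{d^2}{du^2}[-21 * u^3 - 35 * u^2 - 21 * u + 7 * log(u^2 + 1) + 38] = (-126*u^5 - 70*u^4 - 252*u^3 - 154*u^2 - 126*u - 56)/(u^4 + 2*u^2 + 1)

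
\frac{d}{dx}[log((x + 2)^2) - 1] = 2/(x + 2)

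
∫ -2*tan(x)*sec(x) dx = -2*sec(x) + C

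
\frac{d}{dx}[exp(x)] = exp(x)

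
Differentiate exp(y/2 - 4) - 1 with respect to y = exp(y/2 - 4)/2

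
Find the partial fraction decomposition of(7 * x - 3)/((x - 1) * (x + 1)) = 5/(x + 1) + 2/(x - 1)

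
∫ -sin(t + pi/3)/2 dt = cos(t + pi/3)/2 + C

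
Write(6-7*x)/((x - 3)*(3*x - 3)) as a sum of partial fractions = 1/(6*(x - 1)) - 5/(2*(x - 3))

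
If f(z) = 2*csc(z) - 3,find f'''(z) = 2*(1 - 6/sin(z)^2)*cos(z)/sin(z)^2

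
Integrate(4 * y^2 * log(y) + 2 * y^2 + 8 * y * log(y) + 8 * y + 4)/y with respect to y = 2*((y + 2)^2 - 2)*log(y) + C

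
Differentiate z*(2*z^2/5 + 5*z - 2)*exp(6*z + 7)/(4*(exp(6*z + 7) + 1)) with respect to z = (6*z^3*exp(6*z + 7) + 78*z^2*exp(6*z + 7) + 3*z^2*exp(12*z + 14) - 5*z*exp(6*z + 7) + 25*z*exp(12*z + 14) - 5*exp(6*z + 7) - 5*exp(12*z + 14))/(10*exp(14)*exp(12*z) + 20*exp(7)*exp(6*z) + 10)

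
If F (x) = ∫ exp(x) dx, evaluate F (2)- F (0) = -1 + exp(2)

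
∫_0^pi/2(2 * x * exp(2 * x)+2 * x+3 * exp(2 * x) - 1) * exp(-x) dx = (1 + pi)*(-exp(-pi/2) + exp(pi/2))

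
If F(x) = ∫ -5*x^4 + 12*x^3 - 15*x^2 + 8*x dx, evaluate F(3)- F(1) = -100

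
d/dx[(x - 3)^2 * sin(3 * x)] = 3*x^2*cos(3*x) + 2*x*sin(3*x) - 18*x*cos(3*x) - 6*sin(3*x) + 27*cos(3*x)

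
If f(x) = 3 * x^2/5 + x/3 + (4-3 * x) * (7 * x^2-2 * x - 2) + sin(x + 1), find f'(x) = -63*x^2 + 346*x/5 + cos(x + 1) - 5/3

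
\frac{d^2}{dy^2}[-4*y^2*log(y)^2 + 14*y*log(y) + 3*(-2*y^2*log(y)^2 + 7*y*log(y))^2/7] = (144*y^3*log(y)^4 + 336*y^3*log(y)^3 + 144*y^3*log(y)^2 - 504*y^2*log(y)^3 - 1260*y^2*log(y)^2 - 504*y^2*log(y) + 238*y*log(y)^2 + 714*y*log(y) + 238*y + 98)/(7*y)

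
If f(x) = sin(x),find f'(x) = cos(x)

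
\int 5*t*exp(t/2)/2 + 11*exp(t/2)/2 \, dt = (5*t + 1)*exp(t/2) + C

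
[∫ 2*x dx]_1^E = -1 + exp(2)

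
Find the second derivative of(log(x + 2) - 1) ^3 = (-3*log(x + 2)^2 + 12*log(x + 2) - 9)/(x^2 + 4*x + 4)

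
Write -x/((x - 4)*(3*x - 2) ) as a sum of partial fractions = 1/(5*(3*x - 2)) - 2/(5*(x - 4))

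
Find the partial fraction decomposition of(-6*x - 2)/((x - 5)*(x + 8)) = -46/(13*(x + 8)) - 32/(13*(x - 5))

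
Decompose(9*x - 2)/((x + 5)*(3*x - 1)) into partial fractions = 3/(16*(3*x - 1)) + 47/(16*(x + 5))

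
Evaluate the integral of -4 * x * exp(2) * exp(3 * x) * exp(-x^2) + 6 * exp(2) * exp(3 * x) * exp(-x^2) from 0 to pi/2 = -2*exp(2) + 2*exp(-pi^2/4 + 2 + 3*pi/2)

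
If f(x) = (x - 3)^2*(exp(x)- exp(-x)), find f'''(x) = (x^2*exp(2*x) + x^2 - 12*x - 3*exp(2*x) + 33)*exp(-x)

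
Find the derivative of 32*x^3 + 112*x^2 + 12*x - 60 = 96*x^2 + 224*x + 12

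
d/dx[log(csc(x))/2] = -cot(x)/2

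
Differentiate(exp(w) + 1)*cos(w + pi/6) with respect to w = sqrt(2)*exp(w)*cos(w + 5*pi/12) - sin(w + pi/6)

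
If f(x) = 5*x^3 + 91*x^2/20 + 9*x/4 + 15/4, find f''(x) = 30*x + 91/10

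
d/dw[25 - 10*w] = -10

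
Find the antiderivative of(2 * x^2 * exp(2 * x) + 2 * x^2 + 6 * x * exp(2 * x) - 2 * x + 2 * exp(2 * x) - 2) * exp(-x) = 4*x*(x + 1)*sinh(x) + C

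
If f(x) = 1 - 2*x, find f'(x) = -2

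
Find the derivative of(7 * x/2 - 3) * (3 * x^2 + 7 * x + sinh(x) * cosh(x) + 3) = 63*x^2/2 + 7*x*cosh(2*x)/2 + 31*x + 7*sinh(2*x)/4 - 3*cosh(2*x) - 21/2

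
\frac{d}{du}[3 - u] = -1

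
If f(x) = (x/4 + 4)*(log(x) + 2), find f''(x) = (x - 16)/(4*x^2)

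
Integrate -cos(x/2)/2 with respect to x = -sin(x/2) + C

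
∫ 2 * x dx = x^2 + C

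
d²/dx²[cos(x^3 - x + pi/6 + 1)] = -9*x^4*cos(x^3 - x + pi/6 + 1) + 6*x^2*cos(x^3 - x + pi/6 + 1) - 6*x*sin(x^3 - x + pi/6 + 1) - cos(x^3 - x + pi/6 + 1)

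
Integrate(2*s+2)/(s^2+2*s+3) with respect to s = log((s + 1)^2 + 2) + C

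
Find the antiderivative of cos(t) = sin(t) + C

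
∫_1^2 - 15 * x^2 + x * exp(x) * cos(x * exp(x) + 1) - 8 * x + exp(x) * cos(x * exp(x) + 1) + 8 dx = -39 + sin(1 + 2*exp(2)) - sin(1 + E)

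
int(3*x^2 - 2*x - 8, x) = x^3 - x^2 - 8*x + C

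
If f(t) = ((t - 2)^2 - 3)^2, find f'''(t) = 24*t - 48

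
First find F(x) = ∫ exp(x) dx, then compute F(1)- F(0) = -1 + E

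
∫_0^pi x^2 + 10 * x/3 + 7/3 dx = -1 + (1 + pi/3)*(1 + pi)^2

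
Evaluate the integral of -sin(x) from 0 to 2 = -1 + cos(2)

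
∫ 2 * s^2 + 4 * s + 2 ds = 2*s^3/3 + 2*s^2 + 2*s + C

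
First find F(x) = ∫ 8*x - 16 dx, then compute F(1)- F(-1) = -32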